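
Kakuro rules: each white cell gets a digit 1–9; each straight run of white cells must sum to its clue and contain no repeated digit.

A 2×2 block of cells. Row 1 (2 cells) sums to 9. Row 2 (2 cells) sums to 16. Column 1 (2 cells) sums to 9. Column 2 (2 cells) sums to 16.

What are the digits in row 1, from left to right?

16 in 2 cells must be {7,9}.
The 9 across and the 16 down share only 7, so (1,2) = 7.
The 16 across and the 9 down share only 7, so (2,1) = 7.
(2,2) = 16 − 7 = 9 completes the 16 across.
(1,1) = 9 − 7 = 2 completes the 9 across.

2 7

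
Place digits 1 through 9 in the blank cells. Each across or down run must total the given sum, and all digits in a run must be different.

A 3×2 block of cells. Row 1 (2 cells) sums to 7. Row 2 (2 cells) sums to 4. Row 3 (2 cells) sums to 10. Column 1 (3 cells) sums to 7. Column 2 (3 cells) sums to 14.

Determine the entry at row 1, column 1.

2

4 in 2 cells must be {1,3}; 7 in 3 cells must be {1,2,4}.
The 4 across and the 7 down share only 1, so (2,1) = 1.
(2,2) = 4 − 1 = 3 completes the 4 across.
Nothing is forced directly, so branch on (1,1), whose candidates are 2 or 4. If (1,1) = 4: then (1,2) would have to be in {3} for the 7 across but in {2,4,5,6,7,9} for the 14 down — contradiction. So (1,1) = 2.
(1,2) = 7 − 2 = 5 completes the 7 across.
(3,1) = 7 − 3 = 4 completes the 7 down.
(3,2) = 10 − 4 = 6 completes the 10 across.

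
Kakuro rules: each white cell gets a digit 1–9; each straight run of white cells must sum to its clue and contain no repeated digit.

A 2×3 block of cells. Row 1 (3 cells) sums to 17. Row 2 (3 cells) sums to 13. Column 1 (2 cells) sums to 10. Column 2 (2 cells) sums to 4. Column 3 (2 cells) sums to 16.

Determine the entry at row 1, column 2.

1

4 in 2 cells must be {1,3}; 16 in 2 cells must be {7,9}.
Nothing is forced directly, so branch on (1,2), whose candidates are 1 or 3. If (1,2) = 3: that forces (1,3) = 9, (2,2) = 1, (2,3) = 7, after which (1,1) would have to be in {5} for the 17 across but in {1,2,3,4,6,7,8,9} for the 10 down — contradiction. So (1,2) = 1.
(2,2) = 4 − 1 = 3 completes the 4 down.
Given what's placed, (2,3) must be 9 to fit the 13 across and 16 down.
(1,3) = 16 − 9 = 7 completes the 16 down.
(2,1) = 13 − 12 = 1 completes the 13 across.
(1,1) = 17 − 8 = 9 completes the 17 across.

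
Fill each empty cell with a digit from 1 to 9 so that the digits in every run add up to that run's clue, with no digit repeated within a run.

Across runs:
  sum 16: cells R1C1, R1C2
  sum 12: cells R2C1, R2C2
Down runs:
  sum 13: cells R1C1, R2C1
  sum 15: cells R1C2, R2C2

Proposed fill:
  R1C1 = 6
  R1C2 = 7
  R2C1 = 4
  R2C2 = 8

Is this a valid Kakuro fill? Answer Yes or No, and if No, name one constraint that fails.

No — the down run R1C1–R2C1 sums to 10, not 13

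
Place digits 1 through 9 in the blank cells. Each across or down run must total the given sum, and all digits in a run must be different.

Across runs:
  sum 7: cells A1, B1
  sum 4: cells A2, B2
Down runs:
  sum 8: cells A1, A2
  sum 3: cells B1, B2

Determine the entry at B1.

2

4 in 2 cells must be {1,3}; 3 in 2 cells must be {1,2}.
The 4 across and the 3 down share only 1, so B2 = 1.
B1 = 3 − 1 = 2 completes the 3 down.
A2 = 4 − 1 = 3 completes the 4 across.
A1 = 7 − 2 = 5 completes the 7 across.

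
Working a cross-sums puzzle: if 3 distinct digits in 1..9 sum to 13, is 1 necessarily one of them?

No

Counterexample: {2,3,8} sums to 13 without using 1.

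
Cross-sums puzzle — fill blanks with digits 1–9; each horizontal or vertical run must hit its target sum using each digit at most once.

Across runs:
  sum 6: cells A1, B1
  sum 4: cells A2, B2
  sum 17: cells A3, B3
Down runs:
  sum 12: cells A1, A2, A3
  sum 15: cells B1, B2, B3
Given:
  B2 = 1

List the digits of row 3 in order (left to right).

8 9

4 in 2 cells must be {1,3}; 17 in 2 cells must be {8,9}.
B1 = 5: the only remaining digit allowed by both the 6 across and the 15 down.
A2 = 4 − 1 = 3 completes the 4 across.
A3 = 8: the only remaining digit allowed by both the 17 across and the 12 down.
B3 = 17 − 8 = 9 completes the 17 across.
A1 = 6 − 5 = 1 completes the 6 across.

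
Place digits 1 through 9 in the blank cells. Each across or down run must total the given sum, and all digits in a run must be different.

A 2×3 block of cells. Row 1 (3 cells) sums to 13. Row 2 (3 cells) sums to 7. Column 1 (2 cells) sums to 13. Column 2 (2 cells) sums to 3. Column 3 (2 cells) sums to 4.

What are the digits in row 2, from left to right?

4, 2, 1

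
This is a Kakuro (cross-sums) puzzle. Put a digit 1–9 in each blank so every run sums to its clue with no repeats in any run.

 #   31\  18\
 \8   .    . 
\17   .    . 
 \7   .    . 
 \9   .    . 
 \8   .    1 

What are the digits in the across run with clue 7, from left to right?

4 3

17 in 2 cells must be {8,9}.
R2C2 = 8: the only remaining digit allowed by both the 17 across and the 18 down.
R5C1 = 8 − 1 = 7 completes the 8 across.
R2C1 = 17 − 8 = 9 completes the 17 across.
No cell is forced outright now. R3C2 can only be 2 or 3 or 4 (the digits allowed by both its 7 across and its 18 down). If R3C2 = 2: that forces R1C2 = 3, R3C1 = 5, R4C2 = 4, after which R1C1 would have to be in {5} for the 8 across but in {2,4,6,8} for the 31 down — contradiction. If R3C2 = 4: that forces R3C1 = 3, after which R1C1 would have to be in {1,2,3,5,6,7} for the 8 across but in {4,8} for the 31 down — contradiction. So R3C2 = 3.
R1C2 = 2: the only remaining digit allowed by both the 8 across and the 18 down.
R3C1 = 7 − 3 = 4 completes the 7 across.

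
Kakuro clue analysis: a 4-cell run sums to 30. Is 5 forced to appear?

No

The only way to make 30 from 4 distinct digits is {6,7,8,9}, which does not contain 5.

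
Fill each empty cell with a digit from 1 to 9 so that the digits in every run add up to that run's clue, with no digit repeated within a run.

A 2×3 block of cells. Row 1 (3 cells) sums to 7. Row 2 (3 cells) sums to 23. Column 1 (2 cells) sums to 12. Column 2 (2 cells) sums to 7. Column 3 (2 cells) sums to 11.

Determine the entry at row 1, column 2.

1

7 in 3 cells must be {1,2,4}; 23 in 3 cells must be {6,8,9}.
The 7 across and the 12 down share only 4, so (1,1) = 4.
Given what's placed, (1,3) must be 2 to fit the 7 across and 11 down.
(2,1) = 12 − 4 = 8 completes the 12 down.
(2,2) = 6: the only remaining digit allowed by both the 23 across and the 7 down.
(2,3) = 23 − 14 = 9 completes the 23 across.
(1,2) = 7 − 6 = 1 completes the 7 across.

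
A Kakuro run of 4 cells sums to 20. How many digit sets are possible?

4 distinct digits from 1–9 sum between 10 and 30.

12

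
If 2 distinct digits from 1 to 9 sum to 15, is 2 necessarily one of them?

No

Counterexample: {6,9} sums to 15 without using 2.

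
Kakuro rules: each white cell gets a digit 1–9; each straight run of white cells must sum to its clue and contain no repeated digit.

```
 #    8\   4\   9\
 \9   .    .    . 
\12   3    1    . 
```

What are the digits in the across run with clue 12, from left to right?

3 1 8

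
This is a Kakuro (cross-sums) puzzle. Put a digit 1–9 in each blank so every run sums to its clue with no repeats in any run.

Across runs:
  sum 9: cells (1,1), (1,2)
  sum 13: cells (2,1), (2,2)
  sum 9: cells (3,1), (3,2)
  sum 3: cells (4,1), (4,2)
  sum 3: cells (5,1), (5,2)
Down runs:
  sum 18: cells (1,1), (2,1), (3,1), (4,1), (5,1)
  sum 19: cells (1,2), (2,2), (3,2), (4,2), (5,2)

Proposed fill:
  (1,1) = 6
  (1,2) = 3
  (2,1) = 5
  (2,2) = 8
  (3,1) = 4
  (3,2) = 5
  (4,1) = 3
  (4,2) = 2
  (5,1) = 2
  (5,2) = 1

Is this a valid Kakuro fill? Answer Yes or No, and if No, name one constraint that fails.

No — the across run (4,1)–(4,2) sums to 5, not 3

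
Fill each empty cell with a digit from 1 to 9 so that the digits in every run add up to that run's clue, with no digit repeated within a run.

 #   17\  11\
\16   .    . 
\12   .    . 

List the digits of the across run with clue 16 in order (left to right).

9 7

16 in 2 cells must be {7,9}; 17 in 2 cells must be {8,9}.
The 16 across and the 17 down share only 9, so R1C1 = 9.
R1C2 = 16 − 9 = 7 completes the 16 across.
R2C1 = 17 − 9 = 8 completes the 17 down.
R2C2 = 12 − 8 = 4 completes the 12 across.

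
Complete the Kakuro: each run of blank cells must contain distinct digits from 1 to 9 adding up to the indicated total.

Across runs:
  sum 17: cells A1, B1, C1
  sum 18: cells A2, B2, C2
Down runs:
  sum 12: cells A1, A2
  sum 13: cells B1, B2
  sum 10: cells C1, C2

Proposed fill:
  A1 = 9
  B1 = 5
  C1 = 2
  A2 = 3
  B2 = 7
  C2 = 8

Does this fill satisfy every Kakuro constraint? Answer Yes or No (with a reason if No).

No — the across run A1–C1 sums to 16, not 17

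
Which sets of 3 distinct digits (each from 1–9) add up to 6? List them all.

{1,2,3}

3 distinct digits from 1–9 sum between 6 and 24.
Only one set works: {1,2,3}.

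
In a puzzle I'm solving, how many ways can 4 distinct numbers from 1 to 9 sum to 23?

9

4 distinct digits from 1–9 sum between 10 and 30.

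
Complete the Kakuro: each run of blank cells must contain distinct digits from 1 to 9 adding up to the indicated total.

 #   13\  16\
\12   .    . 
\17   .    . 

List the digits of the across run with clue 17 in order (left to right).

17 in 2 cells must be {8,9}; 16 in 2 cells must be {7,9}.
The 17 across and the 16 down share only 9, so R2C2 = 9.
R1C2 = 16 − 9 = 7 completes the 16 down.
R2C1 = 17 − 9 = 8 completes the 17 across.
R1C1 = 12 − 7 = 5 completes the 12 across.

8, 9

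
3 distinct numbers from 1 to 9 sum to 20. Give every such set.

3 distinct digits from 1–9 sum between 6 and 24.

{3,8,9}; {4,7,9}; {5,6,9}; {5,7,8}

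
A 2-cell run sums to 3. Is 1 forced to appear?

The only way to make 3 from 2 distinct digits is {1,2}, which contains 1.

Yes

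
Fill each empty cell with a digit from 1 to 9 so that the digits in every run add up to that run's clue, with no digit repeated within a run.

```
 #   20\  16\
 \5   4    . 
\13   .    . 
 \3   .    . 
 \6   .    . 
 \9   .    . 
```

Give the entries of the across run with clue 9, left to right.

3 in 2 cells must be {1,2}; 16 in 5 cells must be {1,2,3,4,6}.
R1C2 = 5 − 4 = 1 completes the 5 across.
Given what's placed, R3C2 must be 2 to fit the 3 across and 16 down.
R4C2 = 4: the only remaining digit allowed by both the 6 across and the 16 down.
R2C2 = 6: the only remaining digit allowed by both the 13 across and the 16 down.
R3C1 = 3 − 2 = 1 completes the 3 across.
R4C1 = 6 − 4 = 2 completes the 6 across.
R5C2 = 16 − 13 = 3 completes the 16 down.
R2C1 = 13 − 6 = 7 completes the 13 across.
R5C1 = 9 − 3 = 6 completes the 9 across.

6 3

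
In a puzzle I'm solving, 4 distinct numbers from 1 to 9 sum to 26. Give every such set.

{2,7,8,9}; {3,6,8,9}; {4,5,8,9}; {4,6,7,9}; {5,6,7,8}

4 distinct digits from 1–9 sum between 10 and 30.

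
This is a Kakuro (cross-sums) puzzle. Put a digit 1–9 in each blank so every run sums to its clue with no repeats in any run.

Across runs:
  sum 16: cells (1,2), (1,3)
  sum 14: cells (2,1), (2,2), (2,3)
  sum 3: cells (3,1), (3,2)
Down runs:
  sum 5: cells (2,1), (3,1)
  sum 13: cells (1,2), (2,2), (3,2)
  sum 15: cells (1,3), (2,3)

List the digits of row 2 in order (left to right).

3 5 6

16 in 2 cells must be {7,9}; 3 in 2 cells must be {1,2}.
Nothing is forced directly, so branch on (1,2), whose candidates are 7 or 9. If (1,2) = 9: that forces (1,3) = 7, (2,3) = 8, (3,2) = 1, after which (2,2) would have to be in {1,2,4,5} for the 14 across but in {3} for the 13 down — contradiction. So (1,2) = 7.
(1,3) = 16 − 7 = 9 completes the 16 across.
(2,3) = 15 − 9 = 6 completes the 15 down.
No cell is forced outright now. (2,1) can only be 1 or 3 (the digits allowed by both its 14 across and its 5 down). If (2,1) = 1: then (2,2) would have to be in {7} for the 14 across but in {1,2,4,5} for the 13 down — contradiction. So (2,1) = 3.
(2,2) = 14 − 9 = 5 completes the 14 across.
(3,1) = 5 − 3 = 2 completes the 5 down.
(3,2) = 3 − 2 = 1 completes the 3 across.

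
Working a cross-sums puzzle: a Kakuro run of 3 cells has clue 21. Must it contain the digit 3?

Counterexample: {4,8,9} sums to 21 without using 3.

No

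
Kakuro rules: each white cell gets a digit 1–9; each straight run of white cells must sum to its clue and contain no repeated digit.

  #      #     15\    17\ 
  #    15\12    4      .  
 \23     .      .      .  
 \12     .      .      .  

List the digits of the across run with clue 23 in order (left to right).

8, 9, 6

23 in 3 cells must be {6,8,9}.
R1C3 = 12 − 4 = 8 completes the 12 across.
Given what's placed, R2C3 must be 6 to fit the 23 across and 17 down.
R3C3 = 17 − 14 = 3 completes the 17 down.
No cell is forced outright now. R3C1 can only be 7 or 8 (the digits allowed by both its 12 across and its 15 down). If R3C1 = 8: then R2C1 would have to be in {8,9} for the 23 across but in {7} for the 15 down — contradiction. So R3C1 = 7.
R2C1 = 15 − 7 = 8 completes the 15 down.
R2C2 = 23 − 14 = 9 completes the 23 across.
R3C2 = 12 − 10 = 2 completes the 12 across.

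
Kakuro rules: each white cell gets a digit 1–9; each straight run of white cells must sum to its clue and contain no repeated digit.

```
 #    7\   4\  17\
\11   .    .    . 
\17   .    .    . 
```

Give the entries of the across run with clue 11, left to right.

4 in 2 cells must be {1,3}; 17 in 2 cells must be {8,9}.
The 11 across and the 17 down share only 8, so R1C3 = 8.
R2C3 = 17 − 8 = 9 completes the 17 down.
Given what's placed, R1C2 must be 1 to fit the 11 across and 4 down.
R2C2 = 4 − 1 = 3 completes the 4 down.
R1C1 = 11 − 9 = 2 completes the 11 across.
R2C1 = 17 − 12 = 5 completes the 17 across.

2 1 8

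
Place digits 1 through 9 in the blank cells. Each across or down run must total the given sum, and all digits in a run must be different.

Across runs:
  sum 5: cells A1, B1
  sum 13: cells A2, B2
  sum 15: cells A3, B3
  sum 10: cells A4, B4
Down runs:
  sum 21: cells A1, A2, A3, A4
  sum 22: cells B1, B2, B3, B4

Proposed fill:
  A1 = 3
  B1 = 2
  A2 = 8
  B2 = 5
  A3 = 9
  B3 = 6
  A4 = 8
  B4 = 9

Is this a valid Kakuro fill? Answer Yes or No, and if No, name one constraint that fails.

No — the down run A1–A4 sums to 28, not 21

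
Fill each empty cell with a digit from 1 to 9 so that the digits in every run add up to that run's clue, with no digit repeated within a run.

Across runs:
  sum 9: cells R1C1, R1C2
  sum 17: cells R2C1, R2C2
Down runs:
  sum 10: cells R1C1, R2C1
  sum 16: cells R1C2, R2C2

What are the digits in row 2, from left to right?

8, 9

17 in 2 cells must be {8,9}; 16 in 2 cells must be {7,9}.
The 9 across and the 16 down share only 7, so R1C2 = 7.
R2C2 = 16 − 7 = 9 completes the 16 down.
R1C1 = 9 − 7 = 2 completes the 9 across.
R2C1 = 17 − 9 = 8 completes the 17 across.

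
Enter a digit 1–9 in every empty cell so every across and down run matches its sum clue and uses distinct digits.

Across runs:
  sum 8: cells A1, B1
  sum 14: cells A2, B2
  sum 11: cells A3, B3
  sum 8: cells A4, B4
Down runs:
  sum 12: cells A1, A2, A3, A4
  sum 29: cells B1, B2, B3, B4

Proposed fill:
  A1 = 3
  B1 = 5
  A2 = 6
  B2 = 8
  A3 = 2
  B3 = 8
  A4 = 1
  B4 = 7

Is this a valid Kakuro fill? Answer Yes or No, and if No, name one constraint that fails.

No — the across run A3–B3 sums to 10, not 11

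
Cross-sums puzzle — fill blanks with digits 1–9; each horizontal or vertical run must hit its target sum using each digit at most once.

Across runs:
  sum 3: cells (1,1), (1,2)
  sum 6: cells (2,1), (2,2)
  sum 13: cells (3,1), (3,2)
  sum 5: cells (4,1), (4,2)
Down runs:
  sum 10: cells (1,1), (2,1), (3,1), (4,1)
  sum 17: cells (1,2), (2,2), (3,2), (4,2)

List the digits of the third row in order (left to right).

3 in 2 cells must be {1,2}; 10 in 4 cells must be {1,2,3,4}.
Only 4 fits (3,1) under both its across sum 13 and down sum 10.
(3,2) = 13 − 4 = 9 completes the 13 across.

4 9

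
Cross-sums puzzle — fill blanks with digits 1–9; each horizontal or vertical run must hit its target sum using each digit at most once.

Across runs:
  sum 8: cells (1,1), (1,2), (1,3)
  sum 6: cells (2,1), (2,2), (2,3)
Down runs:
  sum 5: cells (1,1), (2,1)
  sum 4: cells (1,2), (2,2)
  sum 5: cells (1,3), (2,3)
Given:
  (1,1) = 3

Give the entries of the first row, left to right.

3 1 4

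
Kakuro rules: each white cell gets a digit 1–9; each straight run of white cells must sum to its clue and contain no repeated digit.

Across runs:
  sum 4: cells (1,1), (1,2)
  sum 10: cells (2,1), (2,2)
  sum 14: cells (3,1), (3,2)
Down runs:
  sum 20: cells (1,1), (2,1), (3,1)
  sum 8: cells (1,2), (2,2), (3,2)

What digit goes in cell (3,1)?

9

4 in 2 cells must be {1,3}.
The 4 across and the 20 down share only 3, so (1,1) = 3.
(1,2) = 4 − 3 = 1 completes the 4 across.
Given what's placed, (3,2) must be 5 to fit the 14 across and 8 down.
(2,2) = 8 − 6 = 2 completes the 8 down.
(3,1) = 14 − 5 = 9 completes the 14 across.
(2,1) = 10 − 2 = 8 completes the 10 across.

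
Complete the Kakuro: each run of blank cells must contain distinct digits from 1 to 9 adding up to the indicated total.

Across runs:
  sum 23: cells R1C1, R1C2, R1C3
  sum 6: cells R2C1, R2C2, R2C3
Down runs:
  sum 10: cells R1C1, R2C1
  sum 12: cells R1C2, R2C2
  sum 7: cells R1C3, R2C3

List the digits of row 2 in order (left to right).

2 3 1

23 in 3 cells must be {6,8,9}; 6 in 3 cells must be {1,2,3}.
The 23 across and the 7 down share only 6, so R1C3 = 6.
The 6 across and the 12 down share only 3, so R2C2 = 3.
R2C3 = 7 − 6 = 1 completes the 7 down.
R1C2 = 12 − 3 = 9 completes the 12 down.
R2C1 = 6 − 4 = 2 completes the 6 across.
R1C1 = 23 − 15 = 8 completes the 23 across.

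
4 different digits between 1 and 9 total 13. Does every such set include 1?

Yes

Every partition of 13 into 4 distinct digits includes 1: {1,2,3,7}, {1,2,4,6}, {1,3,4,5}.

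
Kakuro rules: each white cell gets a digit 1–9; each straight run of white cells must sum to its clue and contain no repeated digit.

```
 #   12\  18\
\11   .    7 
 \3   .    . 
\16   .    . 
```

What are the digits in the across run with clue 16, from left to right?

3 in 2 cells must be {1,2}; 16 in 2 cells must be {7,9}.
R1C1 = 11 − 7 = 4 completes the 11 across.
Given what's placed, R2C2 must be 2 to fit the 3 across and 18 down.
R3C1 = 7: the only remaining digit allowed by both the 16 across and the 12 down.
R3C2 = 16 − 7 = 9 completes the 16 across.
R2C1 = 3 − 2 = 1 completes the 3 across.

7 9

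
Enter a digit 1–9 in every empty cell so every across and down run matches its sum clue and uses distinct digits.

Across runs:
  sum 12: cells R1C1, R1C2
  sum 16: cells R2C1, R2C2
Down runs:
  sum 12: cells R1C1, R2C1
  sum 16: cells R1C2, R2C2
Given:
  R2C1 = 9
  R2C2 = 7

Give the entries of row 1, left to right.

3 9

16 in 2 cells must be {7,9}.
R1C1 = 12 − 9 = 3 completes the 12 down.
R1C2 = 12 − 3 = 9 completes the 12 across.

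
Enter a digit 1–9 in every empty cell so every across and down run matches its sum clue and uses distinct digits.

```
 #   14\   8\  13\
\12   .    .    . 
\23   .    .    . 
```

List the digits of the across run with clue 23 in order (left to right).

8 6 9

23 in 3 cells must be {6,8,9}.
The 23 across and the 8 down share only 6, so R2C2 = 6.
R1C2 = 8 − 6 = 2 completes the 8 down.
Nothing is forced directly, so branch on R1C1, whose candidates are 6 or 9. If R1C1 = 9: then R1C3 would have to be in {1} for the 12 across but in {4,5,6,7,8,9} for the 13 down — contradiction. So R1C1 = 6.
R1C3 = 12 − 8 = 4 completes the 12 across.
R2C1 = 14 − 6 = 8 completes the 14 down.
R2C3 = 23 − 14 = 9 completes the 23 across.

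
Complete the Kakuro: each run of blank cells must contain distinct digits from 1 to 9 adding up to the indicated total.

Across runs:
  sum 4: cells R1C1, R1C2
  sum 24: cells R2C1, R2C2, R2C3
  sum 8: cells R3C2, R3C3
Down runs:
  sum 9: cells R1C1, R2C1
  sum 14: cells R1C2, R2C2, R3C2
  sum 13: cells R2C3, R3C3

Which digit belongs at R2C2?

9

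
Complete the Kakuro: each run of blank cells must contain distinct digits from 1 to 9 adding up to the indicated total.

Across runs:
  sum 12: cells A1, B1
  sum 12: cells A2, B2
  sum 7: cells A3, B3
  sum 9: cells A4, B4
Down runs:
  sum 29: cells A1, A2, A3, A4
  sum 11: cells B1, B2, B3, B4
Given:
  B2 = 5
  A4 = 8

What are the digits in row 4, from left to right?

29 in 4 cells must be {5,7,8,9}; 11 in 4 cells must be {1,2,3,5}.
B1 = 3: the only remaining digit allowed by both the 12 across and the 11 down.
A2 = 12 − 5 = 7 completes the 12 across.
Given what's placed, A3 must be 5 to fit the 7 across and 29 down.
B3 = 7 − 5 = 2 completes the 7 across.
B4 = 9 − 8 = 1 completes the 9 across.
A1 = 12 − 3 = 9 completes the 12 across.

8, 1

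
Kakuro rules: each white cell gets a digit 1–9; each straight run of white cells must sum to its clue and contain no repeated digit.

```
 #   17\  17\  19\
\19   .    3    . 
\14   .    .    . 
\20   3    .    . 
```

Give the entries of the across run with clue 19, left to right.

9, 3, 7

R1C1 = 9: the only remaining digit allowed by both the 19 across and the 17 down.
R1C3 = 19 − 12 = 7 completes the 19 across.
R2C1 = 17 − 12 = 5 completes the 17 down.
Nothing is forced directly, so branch on R2C2, whose candidates are 6 or 8. If R2C2 = 8: then R2C3 would have to be in {1} for the 14 across but in {3,4,8,9} for the 19 down — contradiction. So R2C2 = 6.
R2C3 = 14 − 11 = 3 completes the 14 across.
R3C2 = 17 − 9 = 8 completes the 17 down.
R3C3 = 20 − 11 = 9 completes the 20 across.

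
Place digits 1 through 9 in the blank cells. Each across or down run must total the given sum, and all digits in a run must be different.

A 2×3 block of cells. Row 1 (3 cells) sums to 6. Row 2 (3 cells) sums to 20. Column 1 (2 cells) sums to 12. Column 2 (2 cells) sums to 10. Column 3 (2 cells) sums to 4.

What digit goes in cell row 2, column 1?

6 in 3 cells must be {1,2,3}; 4 in 2 cells must be {1,3}.
The 6 across and the 12 down share only 3, so (1,1) = 3.
Given what's placed, (1,3) must be 1 to fit the 6 across and 4 down.
(2,1) = 12 − 3 = 9 completes the 12 down.
(2,3) = 4 − 1 = 3 completes the 4 down.
(1,2) = 6 − 4 = 2 completes the 6 across.
(2,2) = 20 − 12 = 8 completes the 20 across.

9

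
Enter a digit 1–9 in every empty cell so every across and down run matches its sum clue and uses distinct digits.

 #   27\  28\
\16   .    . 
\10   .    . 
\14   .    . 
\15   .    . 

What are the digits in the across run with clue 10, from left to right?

6 4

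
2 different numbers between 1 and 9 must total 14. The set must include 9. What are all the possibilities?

2 distinct digits from 1–9 sum between 3 and 17.
Keeping only sets containing 9.
Only one set works: {5,9}.

{5,9}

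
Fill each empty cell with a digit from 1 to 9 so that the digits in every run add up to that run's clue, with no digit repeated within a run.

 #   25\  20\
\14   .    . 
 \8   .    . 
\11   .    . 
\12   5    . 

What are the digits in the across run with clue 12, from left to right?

5 7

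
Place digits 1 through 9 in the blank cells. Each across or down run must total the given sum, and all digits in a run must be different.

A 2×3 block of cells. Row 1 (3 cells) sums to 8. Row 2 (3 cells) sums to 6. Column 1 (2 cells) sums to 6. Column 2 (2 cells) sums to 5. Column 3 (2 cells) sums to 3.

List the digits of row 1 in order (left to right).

6 in 3 cells must be {1,2,3}; 3 in 2 cells must be {1,2}.
Nothing is forced directly, so branch on (1,3), whose candidates are 1 or 2. If (1,3) = 2: that forces (1,2) = 1, after which (2,2) would have to be in {1,2,3} for the 6 across but in {4} for the 5 down — contradiction. So (1,3) = 1.
(2,3) = 3 − 1 = 2 completes the 3 down.
Given what's placed, (2,1) must be 1 to fit the 6 across and 6 down.
(2,2) = 6 − 3 = 3 completes the 6 across.
(1,1) = 6 − 1 = 5 completes the 6 down.
(1,2) = 8 − 6 = 2 completes the 8 across.

5 2 1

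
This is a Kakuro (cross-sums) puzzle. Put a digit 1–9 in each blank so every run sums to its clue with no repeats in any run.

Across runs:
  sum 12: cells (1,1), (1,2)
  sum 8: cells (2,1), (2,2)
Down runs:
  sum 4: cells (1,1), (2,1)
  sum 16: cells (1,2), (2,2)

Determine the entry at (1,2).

9

4 in 2 cells must be {1,3}; 16 in 2 cells must be {7,9}.
The 12 across and the 4 down share only 3, so (1,1) = 3.
(1,2) = 12 − 3 = 9 completes the 12 across.
(2,1) = 4 − 3 = 1 completes the 4 down.
(2,2) = 8 − 1 = 7 completes the 8 across.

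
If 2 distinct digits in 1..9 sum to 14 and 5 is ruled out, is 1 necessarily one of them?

The only way to make 14 from 2 distinct digits under that restriction is {6,8}, which does not contain 1.

No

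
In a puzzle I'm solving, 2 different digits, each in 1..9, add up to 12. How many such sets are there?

3

2 distinct digits from 1–9 sum between 3 and 17.
Enumerating: {3,9}, {4,8}, {5,7}.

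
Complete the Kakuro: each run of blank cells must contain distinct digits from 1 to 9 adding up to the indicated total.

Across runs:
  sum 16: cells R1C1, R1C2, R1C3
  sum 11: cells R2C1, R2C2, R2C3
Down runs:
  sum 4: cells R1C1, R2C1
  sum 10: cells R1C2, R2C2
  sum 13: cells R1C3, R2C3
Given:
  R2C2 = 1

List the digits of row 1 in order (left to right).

4 in 2 cells must be {1,3}.
R1C2 = 10 − 1 = 9 completes the 10 down.
R2C1 = 3: the only remaining digit allowed by both the 11 across and the 4 down.
R2C3 = 11 − 4 = 7 completes the 11 across.
R1C1 = 4 − 3 = 1 completes the 4 down.
R1C3 = 16 − 10 = 6 completes the 16 across.

1, 9, 6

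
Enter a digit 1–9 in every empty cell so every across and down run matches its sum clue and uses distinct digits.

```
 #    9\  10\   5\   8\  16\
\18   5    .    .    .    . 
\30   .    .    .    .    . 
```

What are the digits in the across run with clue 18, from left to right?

16 in 2 cells must be {7,9}.
Given what's placed, R1C5 must be 7 to fit the 18 across and 16 down.
R2C1 = 9 − 5 = 4 completes the 9 down.
R2C5 = 16 − 7 = 9 completes the 16 down.
No cell is forced outright now. R2C3 can only be 2 or 3 (the digits allowed by both its 30 across and its 5 down). If R2C3 = 3: that forces R1C3 = 2, R2C4 = 6, after which R1C4 would have to be in {1,3} for the 18 across but in {2} for the 8 down — contradiction. So R2C3 = 2.
R1C3 = 5 − 2 = 3 completes the 5 down.
R2C4 = 7: the only remaining digit allowed by both the 30 across and the 8 down.
R1C4 = 8 − 7 = 1 completes the 8 down.
R2C2 = 30 − 22 = 8 completes the 30 across.
R1C2 = 18 − 16 = 2 completes the 18 across.

5 2 3 1 7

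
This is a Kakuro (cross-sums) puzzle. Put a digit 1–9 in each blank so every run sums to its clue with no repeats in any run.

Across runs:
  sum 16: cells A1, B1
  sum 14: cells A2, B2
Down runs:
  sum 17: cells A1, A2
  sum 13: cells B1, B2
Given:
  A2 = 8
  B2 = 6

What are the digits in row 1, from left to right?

9 7

16 in 2 cells must be {7,9}; 17 in 2 cells must be {8,9}.
A1 = 17 − 8 = 9 completes the 17 down.
B1 = 16 − 9 = 7 completes the 16 across.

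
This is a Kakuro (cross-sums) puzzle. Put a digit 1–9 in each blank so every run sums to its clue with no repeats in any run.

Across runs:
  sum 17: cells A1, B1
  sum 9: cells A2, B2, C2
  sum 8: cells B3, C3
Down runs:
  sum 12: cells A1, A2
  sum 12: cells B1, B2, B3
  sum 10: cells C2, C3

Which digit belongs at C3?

7

17 in 2 cells must be {8,9}.
Nothing is forced directly, so branch on A1, whose candidates are 8 or 9. If A1 = 9: that forces B1 = 8, A2 = 3, B2 = 1, after which C2 would have to be in {5} for the 9 across but in {1,2,3,4,6,7,8,9} for the 10 down — contradiction. So A1 = 8.
B1 = 17 − 8 = 9 completes the 17 across.
A2 = 12 − 8 = 4 completes the 12 down.
B2 = 2: the only remaining digit allowed by both the 9 across and the 12 down.
C2 = 9 − 6 = 3 completes the 9 across.
B3 = 12 − 11 = 1 completes the 12 down.
C3 = 8 − 1 = 7 completes the 8 across.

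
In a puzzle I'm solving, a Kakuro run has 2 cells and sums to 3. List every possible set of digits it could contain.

2 distinct digits from 1–9 sum between 3 and 17.
Only one set works: {1,2}.

{1,2}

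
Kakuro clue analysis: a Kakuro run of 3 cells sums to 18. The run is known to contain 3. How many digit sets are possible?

3 distinct digits from 1–9 sum between 6 and 24.
Keeping only sets containing 3.
Enumerating: {3,6,9}, {3,7,8}.

2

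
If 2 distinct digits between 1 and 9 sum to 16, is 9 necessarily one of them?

The only way to make 16 from 2 distinct digits is {7,9}, which contains 9.

Yes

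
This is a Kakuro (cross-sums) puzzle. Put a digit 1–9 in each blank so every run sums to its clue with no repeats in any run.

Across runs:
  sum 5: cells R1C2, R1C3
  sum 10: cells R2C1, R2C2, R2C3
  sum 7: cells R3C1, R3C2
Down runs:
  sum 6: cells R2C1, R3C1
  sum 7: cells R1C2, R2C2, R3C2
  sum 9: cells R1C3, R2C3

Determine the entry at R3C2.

7 in 3 cells must be {1,2,4}.
Nothing is forced directly, so branch on R3C2, whose candidates are 1 or 2 or 4. If R3C2 = 1: then R3C1 would have to be in {6} for the 7 across but in {1,2,4,5} for the 6 down — contradiction. If R3C2 = 4: then R3C1 would have to be in {3} for the 7 across but in {1,2,4,5} for the 6 down — contradiction. So R3C2 = 2.
R3C1 = 7 − 2 = 5 completes the 7 across.
R2C1 = 6 − 5 = 1 completes the 6 down.
R2C2 = 4: the only remaining digit allowed by both the 10 across and the 7 down.
R2C3 = 10 − 5 = 5 completes the 10 across.
R1C2 = 7 − 6 = 1 completes the 7 down.
R1C3 = 5 − 1 = 4 completes the 5 across.

2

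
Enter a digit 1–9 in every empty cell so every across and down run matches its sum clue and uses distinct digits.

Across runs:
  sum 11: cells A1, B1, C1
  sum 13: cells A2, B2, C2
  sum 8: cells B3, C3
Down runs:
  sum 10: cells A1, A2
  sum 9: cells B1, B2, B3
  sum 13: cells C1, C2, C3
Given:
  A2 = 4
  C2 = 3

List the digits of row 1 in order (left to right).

A1 = 10 − 4 = 6 completes the 10 down.
B2 = 13 − 7 = 6 completes the 13 across.
Nothing is forced directly, so branch on B1, whose candidates are 1 or 2. If B1 = 2: then C1 would have to be in {3} for the 11 across but in {1,2,4,6,8,9} for the 13 down — contradiction. So B1 = 1.
C1 = 11 − 7 = 4 completes the 11 across.
B3 = 9 − 7 = 2 completes the 9 down.
C3 = 8 − 2 = 6 completes the 8 across.

6 1 4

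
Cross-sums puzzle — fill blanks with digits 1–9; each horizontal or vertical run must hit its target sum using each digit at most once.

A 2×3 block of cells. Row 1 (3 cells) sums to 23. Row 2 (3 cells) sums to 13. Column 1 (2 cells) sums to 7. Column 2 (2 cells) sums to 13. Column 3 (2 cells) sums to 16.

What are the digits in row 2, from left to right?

23 in 3 cells must be {6,8,9}; 16 in 2 cells must be {7,9}.
The 23 across and the 7 down share only 6, so (1,1) = 6.
Given what's placed, (1,3) must be 9 to fit the 23 across and 16 down.
(2,1) = 7 − 6 = 1 completes the 7 down.
(2,3) = 16 − 9 = 7 completes the 16 down.
(1,2) = 23 − 15 = 8 completes the 23 across.
(2,2) = 13 − 8 = 5 completes the 13 across.

1 5 7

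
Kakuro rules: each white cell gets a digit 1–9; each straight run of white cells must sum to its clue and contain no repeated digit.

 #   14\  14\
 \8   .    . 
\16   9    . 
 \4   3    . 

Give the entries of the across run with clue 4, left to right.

16 in 2 cells must be {7,9}; 4 in 2 cells must be {1,3}.
R1C1 = 14 − 12 = 2 completes the 14 down.
R1C2 = 8 − 2 = 6 completes the 8 across.
R2C2 = 16 − 9 = 7 completes the 16 across.
R3C2 = 4 − 3 = 1 completes the 4 across.

3 1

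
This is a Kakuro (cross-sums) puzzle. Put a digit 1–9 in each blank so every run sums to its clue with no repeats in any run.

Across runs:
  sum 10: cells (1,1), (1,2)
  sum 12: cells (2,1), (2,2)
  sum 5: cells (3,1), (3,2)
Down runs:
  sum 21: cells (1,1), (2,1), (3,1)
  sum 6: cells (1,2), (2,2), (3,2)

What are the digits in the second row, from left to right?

6 in 3 cells must be {1,2,3}.
The 12 across and the 6 down share only 3, so (2,2) = 3.
The 5 across and the 21 down share only 4, so (3,1) = 4.
(3,2) = 5 − 4 = 1 completes the 5 across.
(1,2) = 6 − 4 = 2 completes the 6 down.
(2,1) = 12 − 3 = 9 completes the 12 across.
(1,1) = 10 − 2 = 8 completes the 10 across.

9 3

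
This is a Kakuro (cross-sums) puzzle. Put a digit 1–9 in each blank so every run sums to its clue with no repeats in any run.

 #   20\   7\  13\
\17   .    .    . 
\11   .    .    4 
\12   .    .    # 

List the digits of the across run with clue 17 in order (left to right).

7 in 3 cells must be {1,2,4}.
R1C3 = 13 − 4 = 9 completes the 13 down.
Intersecting the 12 across with the 7 down forces R3C2 = 4.
R3C1 = 12 − 4 = 8 completes the 12 across.
Given what's placed, R2C1 must be 5 to fit the 11 across and 20 down.
R2C2 = 11 − 9 = 2 completes the 11 across.
R1C1 = 20 − 13 = 7 completes the 20 down.
R1C2 = 17 − 16 = 1 completes the 17 across.

7 1 9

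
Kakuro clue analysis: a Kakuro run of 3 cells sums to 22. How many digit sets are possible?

3 distinct digits from 1–9 sum between 6 and 24.
Enumerating: {5,8,9}, {6,7,9}.

2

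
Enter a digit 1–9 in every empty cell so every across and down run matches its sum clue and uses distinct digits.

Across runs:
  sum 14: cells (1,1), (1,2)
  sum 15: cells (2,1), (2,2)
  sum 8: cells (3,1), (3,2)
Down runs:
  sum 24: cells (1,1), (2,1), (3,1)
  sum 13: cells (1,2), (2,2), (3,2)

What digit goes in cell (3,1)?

7

24 in 3 cells must be {7,8,9}.
The 8 across and the 24 down share only 7, so (3,1) = 7.
(3,2) = 8 − 7 = 1 completes the 8 across.
Nothing is forced directly, so branch on (1,1), whose candidates are 8 or 9. If (1,1) = 8: then (1,2) would have to be in {6} for the 14 across but in {3,4,5,7,8,9} for the 13 down — contradiction. So (1,1) = 9.
(1,2) = 14 − 9 = 5 completes the 14 across.
(2,1) = 24 − 16 = 8 completes the 24 down.
(2,2) = 15 − 8 = 7 completes the 15 across.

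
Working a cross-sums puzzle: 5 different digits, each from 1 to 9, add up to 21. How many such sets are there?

5 distinct digits from 1–9 sum between 15 and 35.

8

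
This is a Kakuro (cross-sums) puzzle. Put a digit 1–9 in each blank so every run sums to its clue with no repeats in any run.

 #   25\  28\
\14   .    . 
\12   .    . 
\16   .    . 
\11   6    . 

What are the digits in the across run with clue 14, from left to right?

16 in 2 cells must be {7,9}.
R4C2 = 11 − 6 = 5 completes the 11 across.
Given what's placed, R3C2 must be 9 to fit the 16 across and 28 down.
Given what's placed, R2C2 must be 8 to fit the 12 across and 28 down.
R3C1 = 16 − 9 = 7 completes the 16 across.
R1C2 = 28 − 22 = 6 completes the 28 down.
R2C1 = 12 − 8 = 4 completes the 12 across.
R1C1 = 14 − 6 = 8 completes the 14 across.

8 6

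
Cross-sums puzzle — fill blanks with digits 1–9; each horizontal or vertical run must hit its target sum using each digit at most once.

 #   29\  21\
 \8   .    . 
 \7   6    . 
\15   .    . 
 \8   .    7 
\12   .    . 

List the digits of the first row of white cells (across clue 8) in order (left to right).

R2C2 = 7 − 6 = 1 completes the 7 across.
R4C1 = 8 − 7 = 1 completes the 8 across.
R1C1 = 5: the only remaining digit allowed by both the 8 across and the 29 down.
R1C2 = 8 − 5 = 3 completes the 8 across.
Nothing is forced directly, so branch on R3C1, whose candidates are 8 or 9. If R3C1 = 8: then R3C2 would have to be in {7} for the 15 across but in {2,4,6,8} for the 21 down — contradiction. So R3C1 = 9.
R3C2 = 15 − 9 = 6 completes the 15 across.
R5C1 = 29 − 21 = 8 completes the 29 down.
R5C2 = 12 − 8 = 4 completes the 12 across.

5 3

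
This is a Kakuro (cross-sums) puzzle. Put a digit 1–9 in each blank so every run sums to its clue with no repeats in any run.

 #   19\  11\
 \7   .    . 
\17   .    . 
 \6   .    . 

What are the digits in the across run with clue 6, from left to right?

4 2

17 in 2 cells must be {8,9}.
The 17 across and the 11 down share only 8, so R2C2 = 8.
R2C1 = 17 − 8 = 9 completes the 17 across.
Nothing is forced directly, so branch on R1C2, whose candidates are 1 or 2. If R1C2 = 2: then R1C1 would have to be in {5} for the 7 across but in {2,3,4,6,7,8} for the 19 down — contradiction. So R1C2 = 1.
R1C1 = 7 − 1 = 6 completes the 7 across.
R3C1 = 19 − 15 = 4 completes the 19 down.
R3C2 = 6 − 4 = 2 completes the 6 across.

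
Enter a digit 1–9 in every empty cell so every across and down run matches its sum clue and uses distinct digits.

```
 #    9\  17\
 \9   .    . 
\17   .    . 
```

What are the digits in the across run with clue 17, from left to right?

17 in 2 cells must be {8,9}.
The 9 across and the 17 down share only 8, so R1C2 = 8.
The 17 across and the 9 down share only 8, so R2C1 = 8.
R2C2 = 17 − 8 = 9 completes the 17 across.
R1C1 = 9 − 8 = 1 completes the 9 across.

8 9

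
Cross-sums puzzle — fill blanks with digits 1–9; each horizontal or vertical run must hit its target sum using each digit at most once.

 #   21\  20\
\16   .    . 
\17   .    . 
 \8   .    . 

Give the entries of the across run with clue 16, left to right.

7, 9

16 in 2 cells must be {7,9}; 17 in 2 cells must be {8,9}.
Nothing is forced directly, so branch on R2C1, whose candidates are 8 or 9. If R2C1 = 8: that forces R2C2 = 9, R1C2 = 7, after which R3C2 would have to be in {1,2,3,5,6,7} for the 8 across but in {4} for the 20 down — contradiction. So R2C1 = 9.
Given what's placed, R1C1 must be 7 to fit the 16 across and 21 down.
R1C2 = 16 − 7 = 9 completes the 16 across.
R2C2 = 17 − 9 = 8 completes the 17 across.
R3C1 = 21 − 16 = 5 completes the 21 down.
R3C2 = 8 − 5 = 3 completes the 8 across.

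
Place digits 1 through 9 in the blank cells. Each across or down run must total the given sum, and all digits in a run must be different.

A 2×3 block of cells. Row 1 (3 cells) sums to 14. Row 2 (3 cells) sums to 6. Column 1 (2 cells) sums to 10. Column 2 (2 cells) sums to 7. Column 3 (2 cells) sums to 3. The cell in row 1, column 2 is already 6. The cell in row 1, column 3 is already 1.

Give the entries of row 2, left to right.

3 1 2

6 in 3 cells must be {1,2,3}; 3 in 2 cells must be {1,2}.
(1,1) = 14 − 7 = 7 completes the 14 across.
(2,1) = 10 − 7 = 3 completes the 10 down.
(2,2) = 7 − 6 = 1 completes the 7 down.
(2,3) = 6 − 4 = 2 completes the 6 across.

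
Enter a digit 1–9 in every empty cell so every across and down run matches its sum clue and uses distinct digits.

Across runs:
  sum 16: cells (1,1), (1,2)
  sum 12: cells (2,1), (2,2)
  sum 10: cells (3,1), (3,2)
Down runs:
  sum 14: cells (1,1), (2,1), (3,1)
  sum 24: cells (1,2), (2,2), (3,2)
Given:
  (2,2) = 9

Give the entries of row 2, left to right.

16 in 2 cells must be {7,9}; 24 in 3 cells must be {7,8,9}.
(1,2) = 7: the only remaining digit allowed by both the 16 across and the 24 down.
(2,1) = 12 − 9 = 3 completes the 12 across.
(3,2) = 24 − 16 = 8 completes the 24 down.
(1,1) = 16 − 7 = 9 completes the 16 across.
(3,1) = 10 − 8 = 2 completes the 10 across.

3 9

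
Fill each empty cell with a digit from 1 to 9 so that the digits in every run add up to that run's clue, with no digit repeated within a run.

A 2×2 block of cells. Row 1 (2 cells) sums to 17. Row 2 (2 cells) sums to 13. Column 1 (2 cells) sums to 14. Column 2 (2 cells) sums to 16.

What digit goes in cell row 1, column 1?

8

17 in 2 cells must be {8,9}; 16 in 2 cells must be {7,9}.
The 17 across and the 16 down share only 9, so (1,2) = 9.
(2,2) = 16 − 9 = 7 completes the 16 down.
(1,1) = 17 − 9 = 8 completes the 17 across.
(2,1) = 13 − 7 = 6 completes the 13 across.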